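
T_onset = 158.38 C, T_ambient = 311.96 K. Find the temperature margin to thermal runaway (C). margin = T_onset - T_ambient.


Convert: T_ambient = 311.96 K = 38.81 C
margin = 158.38 - 38.81 = 119.57 C

119.57 C


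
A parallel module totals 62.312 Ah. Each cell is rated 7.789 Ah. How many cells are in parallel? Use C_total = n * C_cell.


n = C_total / C_cell = 62.312 / 7.789 = 8

8


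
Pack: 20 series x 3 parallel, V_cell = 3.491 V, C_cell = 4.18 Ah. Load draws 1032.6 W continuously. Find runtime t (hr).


Step 1: E_pack = Ns * V_cell * Np * C_cell = 20 * 3.491 * 3 * 4.18 = 875.54 Wh
Step 2: t = E_pack / P = 875.54 / 1032.6 = 0.8479 hr

0.8479 hr


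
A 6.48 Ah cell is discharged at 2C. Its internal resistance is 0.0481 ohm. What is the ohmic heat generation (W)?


Step 1: I = C_rate * capacity = 2 * 6.48 = 12.96 A
Step 2: Q = I^2 * R = 12.96^2 * 0.0481 = 167.96 * 0.0481 = 8.079 W

8.079 W


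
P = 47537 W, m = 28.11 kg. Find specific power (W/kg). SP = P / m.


SP = P / m = 47537 / 28.11 = 1691 W/kg

1691 W/kg


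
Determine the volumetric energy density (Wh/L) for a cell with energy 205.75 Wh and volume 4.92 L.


Volumetric ED = 205.75 Wh / 4.92 L = 41.82 Wh/L

41.82 Wh/L


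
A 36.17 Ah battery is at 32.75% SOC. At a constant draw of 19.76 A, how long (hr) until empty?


Step 1: remaining = SOC/100 * C_total = 32.75/100 * 36.17 = 11.846 Ah
Step 2: t = remaining / I = 11.846 / 19.76 = 0.5995 hr

0.5995 hr


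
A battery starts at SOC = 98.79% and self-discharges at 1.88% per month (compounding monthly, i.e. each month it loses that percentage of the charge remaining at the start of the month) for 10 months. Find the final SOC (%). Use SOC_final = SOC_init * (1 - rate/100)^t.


decay = (1 - 1.88/100)^10 = 0.82713
SOC_final = 98.79 * 0.82713 = 81.71%

81.71%


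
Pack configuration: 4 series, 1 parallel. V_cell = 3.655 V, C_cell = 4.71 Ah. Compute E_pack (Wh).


E = Ns * Vcell * Np * Ccell = 4 * 3.655 * 1 * 4.71 = 68.86 Wh

68.86 Wh


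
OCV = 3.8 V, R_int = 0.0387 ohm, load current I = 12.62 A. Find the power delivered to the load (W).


Step 1: V_terminal = OCV - I*R = 3.8 - 12.62 * 0.0387 = 3.3116 V
Step 2: P_out = V_terminal * I = 3.3116 * 12.62 = 41.79 W

41.79 W


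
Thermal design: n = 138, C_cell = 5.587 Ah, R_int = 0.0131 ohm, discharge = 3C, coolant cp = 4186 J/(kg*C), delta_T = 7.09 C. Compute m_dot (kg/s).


Step 1: I = 3 * 5.587 = 16.761 A
Step 2: Q_cell = I^2 * R = 16.761^2 * 0.0131 = 3.6802 W
Step 3: Q_total = 138 * 3.6802 = 507.87 W
Step 4: m_dot = Q_total / (cp * dT) = 507.87 / (4186 * 7.09) = 0.01711 kg/s

0.01711 kg/s


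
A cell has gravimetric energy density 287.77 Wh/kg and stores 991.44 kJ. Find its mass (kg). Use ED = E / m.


Convert: E = 991.44 kJ = 275.4 Wh
m = E / ED = 275.4 / 287.77 = 0.9570 kg

0.9570 kg


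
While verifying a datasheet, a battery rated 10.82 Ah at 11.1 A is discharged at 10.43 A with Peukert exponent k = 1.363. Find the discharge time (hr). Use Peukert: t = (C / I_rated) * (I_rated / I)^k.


t_rated = C / I_rated = 10.82 / 11.1 = 0.97477 hr
(I_rated/I)^k = (1.0642)^1.363 = 1.0885
t = t_rated * (I_rated/I)^k = 0.97477 * 1.0885 = 1.061 hr

1.061 hr


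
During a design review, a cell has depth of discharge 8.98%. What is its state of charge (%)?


SOC = 100 - DOD = 100 - 8.98 = 91.02%

91.02%


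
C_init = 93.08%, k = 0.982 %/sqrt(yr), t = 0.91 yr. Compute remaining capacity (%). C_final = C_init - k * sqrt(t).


Step 1: sqrt(0.91 yr) = 0.95394
Step 2: drop = 0.982 * 0.95394 = 0.93677
Step 3: C_final = 93.08 - 0.93677 = 92.14%

92.14%


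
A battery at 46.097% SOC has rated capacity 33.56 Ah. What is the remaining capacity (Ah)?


remaining = SOC / 100 * total = 46.097 / 100 * 33.56 = 15.47 Ah

15.47 Ah


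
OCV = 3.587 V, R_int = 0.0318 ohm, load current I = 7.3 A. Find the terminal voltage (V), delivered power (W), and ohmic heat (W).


Step 1: V_terminal = OCV - I*R = 3.587 - 7.3 * 0.0318 = 3.3549 V
Step 2: P_out = V_terminal * I = 3.3549 * 7.3 = 24.49 W
Step 3: Q = I^2 * R = 7.3^2 * 0.0318 = 1.695 W

V=3.3549 V, P=24.49 W, Q=1.695 W


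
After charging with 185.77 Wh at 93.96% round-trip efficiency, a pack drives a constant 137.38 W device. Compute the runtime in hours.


Step 1: E_discharge = eta/100 * E_charge = 93.96/100 * 185.77 = 174.55 Wh
Step 2: t = E_discharge / P = 174.55 / 137.38 = 1.271 hr

1.271 hr


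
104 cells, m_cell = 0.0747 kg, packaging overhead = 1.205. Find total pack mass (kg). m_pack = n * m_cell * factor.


Cell mass sum = 104 * 0.0747 = 7.7688 kg
With overhead 1.205: m_pack = 7.7688 * 1.205 = 9.361 kg

9.361 kg


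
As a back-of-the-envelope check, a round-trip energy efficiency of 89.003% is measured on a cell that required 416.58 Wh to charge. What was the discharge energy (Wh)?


E_dis = eta/100 * E_chg = 89.003/100 * 416.58 = 370.8 Wh

370.8 Wh


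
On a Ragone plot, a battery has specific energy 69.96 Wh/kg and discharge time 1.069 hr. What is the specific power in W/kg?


Specific power = 69.96 Wh/kg / 1.069 hr = 65.44 W/kg

65.44 W/kg


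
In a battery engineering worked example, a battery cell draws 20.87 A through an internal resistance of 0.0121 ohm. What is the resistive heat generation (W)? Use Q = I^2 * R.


I^2 = 435.56
Q = 435.56 * 0.0121 = 5.270 W

5.270 W


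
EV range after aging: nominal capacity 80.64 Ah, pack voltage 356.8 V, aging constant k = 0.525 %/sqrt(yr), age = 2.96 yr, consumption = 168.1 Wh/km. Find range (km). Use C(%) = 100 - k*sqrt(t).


Step 1: capacity retention = 100 - 0.525 * sqrt(2.96) = 100 - 0.525 * 1.7205 = 99.097%
Step 2: C_now = 80.64 * 99.097/100 = 79.912 Ah
Step 3: E_pack = V * C_now = 356.8 * 79.912 = 28513 Wh
Step 4: range = E_pack / consumption = 28513 / 168.1 = 169.6 km

169.6 km


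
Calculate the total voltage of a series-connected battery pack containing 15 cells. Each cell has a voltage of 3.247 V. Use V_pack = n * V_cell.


With 15 cells in series at 3.247 V each, V_pack = 48.705 V

48.705 V


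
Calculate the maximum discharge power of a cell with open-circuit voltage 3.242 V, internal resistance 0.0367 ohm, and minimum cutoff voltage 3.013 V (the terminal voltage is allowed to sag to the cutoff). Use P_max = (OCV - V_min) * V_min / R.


P_max = (OCV - V_min) * V_min / R = (3.242 - 3.013) * 3.013 / 0.0367 = 0.229 * 3.013 / 0.0367 = 18.80 W

18.80 W


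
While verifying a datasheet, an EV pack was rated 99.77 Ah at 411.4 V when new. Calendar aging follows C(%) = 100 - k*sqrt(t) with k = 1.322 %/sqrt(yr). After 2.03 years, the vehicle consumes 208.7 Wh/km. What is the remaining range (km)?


Step 1: capacity retention = 100 - 1.322 * sqrt(2.03) = 100 - 1.322 * 1.4248 = 98.116%
Step 2: C_now = 99.77 * 98.116/100 = 97.89 Ah
Step 3: E_pack = V * C_now = 411.4 * 97.89 = 40272 Wh
Step 4: range = E_pack / consumption = 40272 / 208.7 = 193.0 km

193.0 km


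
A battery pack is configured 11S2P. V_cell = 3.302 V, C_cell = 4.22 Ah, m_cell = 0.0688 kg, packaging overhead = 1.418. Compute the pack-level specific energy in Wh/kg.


Step 1: V_pack = 11 * 3.302 = 36.322 V
Step 2: C_pack = 2 * 4.22 = 8.44 Ah
Step 3: E_pack = V_pack * C_pack = 36.322 * 8.44 = 306.56 Wh
Step 4: m_pack = 11 * 2 * 0.0688 * 1.418 = 2.1463 kg
Step 5: ED = E_pack / m_pack = 306.56 / 2.1463 = 142.8 Wh/kg

142.8 Wh/kg


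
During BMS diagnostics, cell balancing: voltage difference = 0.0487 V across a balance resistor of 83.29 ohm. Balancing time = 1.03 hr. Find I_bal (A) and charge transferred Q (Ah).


I_bal = dV / R = 0.0487 / 83.29 = 5.8470e-04 A
Q = I_bal * t = 5.8470e-04 * 1.03 = 6.022e-04 Ah

I=5.8470e-04 A, Q=6.022e-04 Ah


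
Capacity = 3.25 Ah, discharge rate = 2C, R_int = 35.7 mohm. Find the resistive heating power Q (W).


Convert: R = 35.7 mohm = 0.0357 ohm
Step 1: I = C_rate * capacity = 2 * 3.25 = 6.5 A
Step 2: Q = I^2 * R = 6.5^2 * 0.0357 = 42.25 * 0.0357 = 1.508 W

1.508 W


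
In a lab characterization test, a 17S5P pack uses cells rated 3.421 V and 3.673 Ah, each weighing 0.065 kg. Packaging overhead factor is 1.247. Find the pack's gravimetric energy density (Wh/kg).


Step 1: V_pack = 17 * 3.421 = 58.157 V
Step 2: C_pack = 5 * 3.673 = 18.365 Ah
Step 3: E_pack = V_pack * C_pack = 58.157 * 18.365 = 1068.1 Wh
Step 4: m_pack = 17 * 5 * 0.065 * 1.247 = 6.8897 kg
Step 5: ED = E_pack / m_pack = 1068.1 / 6.8897 = 155.0 Wh/kg

155.0 Wh/kg


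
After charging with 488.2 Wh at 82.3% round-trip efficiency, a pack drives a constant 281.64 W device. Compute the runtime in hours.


Step 1: E_discharge = eta/100 * E_charge = 82.3/100 * 488.2 = 401.79 Wh
Step 2: t = E_discharge / P = 401.79 / 281.64 = 1.427 hr

1.427 hr


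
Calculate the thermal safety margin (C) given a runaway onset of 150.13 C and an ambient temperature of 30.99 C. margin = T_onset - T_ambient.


Safety margin = 150.13 C - 30.99 C = 119.14 C

119.14 C


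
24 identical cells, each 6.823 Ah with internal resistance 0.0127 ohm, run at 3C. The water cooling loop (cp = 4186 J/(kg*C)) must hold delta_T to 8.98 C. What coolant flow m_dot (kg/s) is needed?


Step 1: I = 3 * 6.823 = 20.469 A
Step 2: Q_cell = I^2 * R = 20.469^2 * 0.0127 = 5.321 W
Step 3: Q_total = 24 * 5.321 = 127.7 W
Step 4: m_dot = Q_total / (cp * dT) = 127.7 / (4186 * 8.98) = 0.003397 kg/s

0.003397 kg/s


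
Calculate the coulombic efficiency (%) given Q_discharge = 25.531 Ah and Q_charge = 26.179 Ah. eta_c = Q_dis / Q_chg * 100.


eta_c = Q_dis / Q_chg * 100 = 25.531 / 26.179 * 100 = 97.52%

97.52%


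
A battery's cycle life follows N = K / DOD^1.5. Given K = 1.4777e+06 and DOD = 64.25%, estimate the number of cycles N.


Step 1: DOD^1.5 = 64.25^1.5 = 515
Step 2: N = 1.4777e+06 / 515 = 2869 cycles

2869 cycles


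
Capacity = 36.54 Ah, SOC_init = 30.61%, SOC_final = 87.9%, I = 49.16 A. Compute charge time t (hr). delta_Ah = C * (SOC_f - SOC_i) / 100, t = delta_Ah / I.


delta_Ah = 36.54 * (87.9 - 30.61) / 100 = 20.934 Ah
t = delta_Ah / I = 20.934 / 49.16 = 0.4258 hr

0.4258 hr


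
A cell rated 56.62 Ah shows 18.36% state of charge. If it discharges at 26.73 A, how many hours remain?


Step 1: remaining = SOC/100 * C_total = 18.36/100 * 56.62 = 10.395 Ah
Step 2: t = remaining / I = 10.395 / 26.73 = 0.3889 hr

0.3889 hr


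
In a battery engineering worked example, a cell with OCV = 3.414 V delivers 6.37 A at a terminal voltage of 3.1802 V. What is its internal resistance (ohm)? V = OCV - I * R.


R = (OCV - V) / I = (3.414 - 3.1802) / 6.37 = 0.03670 ohm

0.03670 ohm


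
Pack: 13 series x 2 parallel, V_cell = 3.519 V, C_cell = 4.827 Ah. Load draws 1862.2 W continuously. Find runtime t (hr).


Step 1: E_pack = Ns * V_cell * Np * C_cell = 13 * 3.519 * 2 * 4.827 = 441.64 Wh
Step 2: t = E_pack / P = 441.64 / 1862.2 = 0.2372 hr

0.2372 hr


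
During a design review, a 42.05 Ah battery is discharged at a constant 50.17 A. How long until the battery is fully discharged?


Runtime = 42.05 Ah / 50.17 A = 0.8382 hr

0.8382 hr


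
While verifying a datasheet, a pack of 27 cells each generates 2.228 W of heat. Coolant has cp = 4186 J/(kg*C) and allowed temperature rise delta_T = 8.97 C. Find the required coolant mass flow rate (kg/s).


Step 1: Total heat Q = 27 * 2.228 W = 60.156 W
Step 2: denom = cp * dT = 4186 * 8.97 = 37548
Step 3: m_dot = 60.156 / 37548 = 0.001602 kg/s

0.001602 kg/s


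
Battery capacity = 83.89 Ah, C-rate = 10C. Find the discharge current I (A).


At 10C: I = 10 * 83.89 Ah = 838.9 A

838.9 A


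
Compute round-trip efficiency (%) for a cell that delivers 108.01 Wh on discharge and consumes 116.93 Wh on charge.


Round-trip efficiency = 108.01/116.93 * 100% = 92.37%

92.37%


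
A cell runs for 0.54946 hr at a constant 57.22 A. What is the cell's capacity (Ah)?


C = I * t = 57.22 * 0.54946 = 31.44 Ah

31.44 Ah


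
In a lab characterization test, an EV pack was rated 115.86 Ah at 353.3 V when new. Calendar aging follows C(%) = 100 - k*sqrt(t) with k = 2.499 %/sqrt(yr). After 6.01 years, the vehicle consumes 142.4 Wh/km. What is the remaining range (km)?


Step 1: capacity retention = 100 - 2.499 * sqrt(6.01) = 100 - 2.499 * 2.4515 = 93.874%
Step 2: C_now = 115.86 * 93.874/100 = 108.76 Ah
Step 3: E_pack = V * C_now = 353.3 * 108.76 = 38425 Wh
Step 4: range = E_pack / consumption = 38425 / 142.4 = 269.8 km

269.8 km


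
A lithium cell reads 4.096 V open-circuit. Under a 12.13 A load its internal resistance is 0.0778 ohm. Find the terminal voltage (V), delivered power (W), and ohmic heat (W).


Step 1: V_terminal = OCV - I*R = 4.096 - 12.13 * 0.0778 = 3.1523 V
Step 2: P_out = V_terminal * I = 3.1523 * 12.13 = 38.24 W
Step 3: Q = I^2 * R = 12.13^2 * 0.0778 = 11.45 W

V=3.1523 V, P=38.24 W, Q=11.45 W


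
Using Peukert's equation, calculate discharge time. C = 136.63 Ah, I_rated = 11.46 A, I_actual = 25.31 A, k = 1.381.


Step 1: t_rated = C / I_rated = 136.63 / 11.46 = 11.922 hr
Step 2: ratio = 11.46 / 25.31 = 0.45279
Step 3: ratio^k = 0.45279^1.381 = 0.33481
Step 4: t = t_rated * ratio^k = 11.922 * 0.33481 = 3.992 hr

3.992 hr


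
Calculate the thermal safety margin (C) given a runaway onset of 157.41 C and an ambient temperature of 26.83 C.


margin = T_onset - T_ambient = 157.41 - 26.83 = 130.58 C

130.58 C


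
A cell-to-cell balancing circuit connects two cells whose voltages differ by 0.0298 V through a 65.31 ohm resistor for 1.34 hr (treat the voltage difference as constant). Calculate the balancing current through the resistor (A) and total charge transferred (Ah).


First, Ohm's law: I_bal = 0.0298 V / 65.31 ohm = 4.5629e-04 A
Then Q = I * t = 4.5629e-04 A * 1.34 hr = 6.114e-04 Ah

I=4.5629e-04 A, Q=6.114e-04 Ah


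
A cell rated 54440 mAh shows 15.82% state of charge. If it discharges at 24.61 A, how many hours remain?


Convert: C_total = 54440 mAh = 54.44 Ah
Step 1: remaining = SOC/100 * C_total = 15.82/100 * 54.44 = 8.6124 Ah
Step 2: t = remaining / I = 8.6124 / 24.61 = 0.3500 hr

0.3500 hr


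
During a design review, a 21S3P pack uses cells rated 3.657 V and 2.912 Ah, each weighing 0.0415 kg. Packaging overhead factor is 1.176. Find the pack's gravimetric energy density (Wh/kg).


Step 1: V_pack = 21 * 3.657 = 76.797 V
Step 2: C_pack = 3 * 2.912 = 8.736 Ah
Step 3: E_pack = V_pack * C_pack = 76.797 * 8.736 = 670.9 Wh
Step 4: m_pack = 21 * 3 * 0.0415 * 1.176 = 3.0747 kg
Step 5: ED = E_pack / m_pack = 670.9 / 3.0747 = 218.2 Wh/kg

218.2 Wh/kg


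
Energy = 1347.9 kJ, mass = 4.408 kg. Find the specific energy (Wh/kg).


Convert: E = 1347.9 kJ = 374.42 Wh
ED = E / m = 374.42 / 4.408 = 84.94 Wh/kg

84.94 Wh/kg


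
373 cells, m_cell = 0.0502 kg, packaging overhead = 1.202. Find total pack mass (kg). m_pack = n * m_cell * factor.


m_pack = n * m_cell * overhead = 373 * 0.0502 * 1.202 = 22.51 kg

22.51 kg


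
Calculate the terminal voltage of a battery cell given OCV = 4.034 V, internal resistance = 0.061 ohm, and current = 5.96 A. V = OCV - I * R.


IR drop = 5.96 * 0.061 = 0.36356 V
V = 4.034 - 0.36356 = 3.670 V

3.670 V


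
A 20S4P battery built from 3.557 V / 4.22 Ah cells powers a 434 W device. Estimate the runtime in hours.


Step 1: E_pack = Ns * V_cell * Np * C_cell = 20 * 3.557 * 4 * 4.22 = 1200.8 Wh
Step 2: t = E_pack / P = 1200.8 / 434 = 2.767 hr

2.767 hr


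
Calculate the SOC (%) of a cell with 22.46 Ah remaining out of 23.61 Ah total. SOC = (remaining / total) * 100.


SOC = (remaining / total) * 100 = (22.46 / 23.61) * 100 = 95.13%

95.13%


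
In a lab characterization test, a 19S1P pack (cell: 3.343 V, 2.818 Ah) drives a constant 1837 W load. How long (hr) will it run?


Step 1: E_pack = Ns * V_cell * Np * C_cell = 19 * 3.343 * 1 * 2.818 = 178.99 Wh
Step 2: t = E_pack / P = 178.99 / 1837 = 0.09744 hr

0.09744 hr


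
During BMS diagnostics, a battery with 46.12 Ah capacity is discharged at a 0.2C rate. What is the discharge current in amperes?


I = C_rate * capacity = 0.2 * 46.12 = 9.224 A

9.224 A


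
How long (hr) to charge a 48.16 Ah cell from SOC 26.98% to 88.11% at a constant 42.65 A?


Step 1: dSOC = 88.11% - 26.98% = 61.13%
Step 2: delta_Ah = 48.16 * 61.13 / 100 = 29.44 Ah
Step 3: t = 29.44 / 42.65 = 0.6903 hr

0.6903 hr


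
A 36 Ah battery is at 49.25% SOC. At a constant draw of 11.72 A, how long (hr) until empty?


Step 1: remaining = SOC/100 * C_total = 49.25/100 * 36 = 17.73 Ah
Step 2: t = remaining / I = 17.73 / 11.72 = 1.513 hr

1.513 hr


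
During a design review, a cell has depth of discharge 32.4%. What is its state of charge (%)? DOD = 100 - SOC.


SOC = 100 - DOD = 100 - 32.4 = 67.6%

67.6%


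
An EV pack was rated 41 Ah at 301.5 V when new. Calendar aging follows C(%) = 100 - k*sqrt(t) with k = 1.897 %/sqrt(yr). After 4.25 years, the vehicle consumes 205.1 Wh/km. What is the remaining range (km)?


Step 1: capacity retention = 100 - 1.897 * sqrt(4.25) = 100 - 1.897 * 2.0616 = 96.089%
Step 2: C_now = 41 * 96.089/100 = 39.396 Ah
Step 3: E_pack = V * C_now = 301.5 * 39.396 = 11878 Wh
Step 4: range = E_pack / consumption = 11878 / 205.1 = 57.91 km

57.91 km


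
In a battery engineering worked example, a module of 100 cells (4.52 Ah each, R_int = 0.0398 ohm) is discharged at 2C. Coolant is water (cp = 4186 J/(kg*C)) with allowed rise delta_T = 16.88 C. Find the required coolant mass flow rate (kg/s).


Step 1: I = 2 * 4.52 = 9.04 A
Step 2: Q_cell = I^2 * R = 9.04^2 * 0.0398 = 3.2525 W
Step 3: Q_total = 100 * 3.2525 = 325.25 W
Step 4: m_dot = Q_total / (cp * dT) = 325.25 / (4186 * 16.88) = 0.004603 kg/s

0.004603 kg/s


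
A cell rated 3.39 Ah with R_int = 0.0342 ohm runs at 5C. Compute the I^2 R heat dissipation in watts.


Step 1: I = C_rate * capacity = 5 * 3.39 = 16.95 A
Step 2: Q = I^2 * R = 16.95^2 * 0.0342 = 287.3 * 0.0342 = 9.826 W

9.826 W


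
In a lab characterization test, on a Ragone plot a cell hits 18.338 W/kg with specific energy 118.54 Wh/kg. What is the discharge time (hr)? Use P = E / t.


t = E / P = 118.54 / 18.338 = 6.464 hr

6.464 hr


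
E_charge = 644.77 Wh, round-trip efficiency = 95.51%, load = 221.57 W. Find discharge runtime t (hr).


Step 1: E_discharge = eta/100 * E_charge = 95.51/100 * 644.77 = 615.82 Wh
Step 2: t = E_discharge / P = 615.82 / 221.57 = 2.779 hr

2.779 hr


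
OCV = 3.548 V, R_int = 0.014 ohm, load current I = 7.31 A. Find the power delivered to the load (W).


Step 1: V_terminal = OCV - I*R = 3.548 - 7.31 * 0.014 = 3.4457 V
Step 2: P_out = V_terminal * I = 3.4457 * 7.31 = 25.19 W

25.19 W


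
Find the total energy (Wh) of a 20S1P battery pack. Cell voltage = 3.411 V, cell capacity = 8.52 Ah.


V_pack = 20 * 3.411 = 68.22 V
C_pack = 1 * 8.52 = 8.52 Ah
E = V_pack * C_pack = 68.22 * 8.52 = 581.2 Wh

581.2 Wh


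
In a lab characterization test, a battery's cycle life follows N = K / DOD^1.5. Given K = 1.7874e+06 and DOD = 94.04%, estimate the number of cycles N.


DOD^1.5 = 911.95
N = K / DOD^1.5 = 1.7874e+06 / 911.95 = 1960

1960 cycles


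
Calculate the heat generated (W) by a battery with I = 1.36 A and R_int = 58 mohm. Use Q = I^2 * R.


Convert: R = 58 mohm = 0.058 ohm
I^2 = 1.8496
Q = 1.8496 * 0.058 = 0.1073 W

0.1073 W


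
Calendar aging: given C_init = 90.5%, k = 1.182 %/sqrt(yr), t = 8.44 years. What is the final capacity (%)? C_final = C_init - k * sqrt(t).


Step 1: sqrt(8.44 yr) = 2.9052
Step 2: drop = 1.182 * 2.9052 = 3.4339
Step 3: C_final = 90.5 - 3.4339 = 87.07%

87.07%


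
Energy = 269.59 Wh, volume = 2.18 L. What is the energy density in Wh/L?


Volumetric ED = 269.59 Wh / 2.18 L = 123.7 Wh/L

123.7 Wh/L


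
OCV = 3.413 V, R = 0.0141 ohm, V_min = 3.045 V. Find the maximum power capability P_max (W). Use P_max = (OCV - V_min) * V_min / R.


dV = OCV - V_min = 0.368 V (so I_max = dV / R)
P_max = dV * V_min / R = 0.368 * 3.045 / 0.0141 = 79.47 W

79.47 W


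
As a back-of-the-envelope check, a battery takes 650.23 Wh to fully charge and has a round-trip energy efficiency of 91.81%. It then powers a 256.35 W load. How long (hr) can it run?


Step 1: E_discharge = eta/100 * E_charge = 91.81/100 * 650.23 = 596.98 Wh
Step 2: t = E_discharge / P = 596.98 / 256.35 = 2.329 hr

2.329 hr


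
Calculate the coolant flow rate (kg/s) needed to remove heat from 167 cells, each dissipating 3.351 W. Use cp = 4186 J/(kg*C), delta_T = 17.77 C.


Step 1: Total heat Q = 167 * 3.351 W = 559.62 W
Step 2: denom = cp * dT = 4186 * 17.77 = 74385
Step 3: m_dot = 559.62 / 74385 = 0.007523 kg/s

0.007523 kg/s


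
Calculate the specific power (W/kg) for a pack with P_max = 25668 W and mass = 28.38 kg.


Specific power = 25668 W / 28.38 kg = 904.4 W/kg

904.4 W/kg


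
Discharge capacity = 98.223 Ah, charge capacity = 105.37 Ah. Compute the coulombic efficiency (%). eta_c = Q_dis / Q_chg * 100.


eta_c = Q_dis / Q_chg * 100 = 98.223 / 105.37 * 100 = 93.22%

93.22%


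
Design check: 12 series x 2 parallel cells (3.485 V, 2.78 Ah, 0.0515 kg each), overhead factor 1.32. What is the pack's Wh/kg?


Step 1: V_pack = 12 * 3.485 = 41.82 V
Step 2: C_pack = 2 * 2.78 = 5.56 Ah
Step 3: E_pack = V_pack * C_pack = 41.82 * 5.56 = 232.52 Wh
Step 4: m_pack = 12 * 2 * 0.0515 * 1.32 = 1.6315 kg
Step 5: ED = E_pack / m_pack = 232.52 / 1.6315 = 142.5 Wh/kg

142.5 Wh/kg


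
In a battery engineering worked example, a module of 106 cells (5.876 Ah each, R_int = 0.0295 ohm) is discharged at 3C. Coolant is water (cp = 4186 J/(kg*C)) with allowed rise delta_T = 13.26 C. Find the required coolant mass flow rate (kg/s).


Step 1: I = 3 * 5.876 = 17.628 A
Step 2: Q_cell = I^2 * R = 17.628^2 * 0.0295 = 9.167 W
Step 3: Q_total = 106 * 9.167 = 971.7 W
Step 4: m_dot = Q_total / (cp * dT) = 971.7 / (4186 * 13.26) = 0.01751 kg/s

0.01751 kg/s


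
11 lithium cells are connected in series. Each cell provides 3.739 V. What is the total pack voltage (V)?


With 11 cells in series at 3.739 V each, V_pack = 41.129 V

41.129 V


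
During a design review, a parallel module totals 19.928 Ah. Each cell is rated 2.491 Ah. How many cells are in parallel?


n = C_total / C_cell = 19.928 / 2.491 = 8

8


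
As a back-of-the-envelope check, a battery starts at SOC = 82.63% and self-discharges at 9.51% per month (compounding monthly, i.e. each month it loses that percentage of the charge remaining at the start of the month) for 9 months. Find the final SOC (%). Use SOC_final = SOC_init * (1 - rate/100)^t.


Monthly retention factor = 1 - 9.51/100 = 0.9049
Over 9 months: factor^9 = 0.40682
SOC_final = 82.63 * 0.40682 = 33.62%

33.62%


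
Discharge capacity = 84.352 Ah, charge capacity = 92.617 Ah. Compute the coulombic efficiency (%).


eta_c = Q_dis / Q_chg * 100 = 84.352 / 92.617 * 100 = 91.08%

91.08%


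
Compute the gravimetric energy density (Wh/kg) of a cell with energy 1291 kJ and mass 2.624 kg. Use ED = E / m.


Convert: E = 1291 kJ = 358.61 Wh
ED = E / m = 358.61 / 2.624 = 136.7 Wh/kg

136.7 Wh/kg


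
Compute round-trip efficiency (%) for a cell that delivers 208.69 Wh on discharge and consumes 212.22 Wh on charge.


Round-trip efficiency = 208.69/212.22 * 100% = 98.34%

98.34%


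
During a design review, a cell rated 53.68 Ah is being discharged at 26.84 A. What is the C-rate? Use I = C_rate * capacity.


Rearranging: C_rate = 26.84 / 53.68 = 0.5C

0.5C


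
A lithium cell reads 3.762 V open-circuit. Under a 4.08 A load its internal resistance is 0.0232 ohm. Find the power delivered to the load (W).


Step 1: V_terminal = OCV - I*R = 3.762 - 4.08 * 0.0232 = 3.6673 V
Step 2: P_out = V_terminal * I = 3.6673 * 4.08 = 14.96 W

14.96 W


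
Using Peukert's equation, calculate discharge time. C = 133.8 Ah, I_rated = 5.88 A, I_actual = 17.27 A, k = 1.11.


t_rated = C / I_rated = 133.8 / 5.88 = 22.755 hr
(I_rated/I)^k = (0.34047)^1.11 = 0.30242
t = t_rated * (I_rated/I)^k = 22.755 * 0.30242 = 6.882 hr

6.882 hr


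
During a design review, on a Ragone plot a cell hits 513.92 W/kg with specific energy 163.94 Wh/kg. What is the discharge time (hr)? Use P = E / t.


t = E / P = 163.94 / 513.92 = 0.3190 hr

0.3190 hr


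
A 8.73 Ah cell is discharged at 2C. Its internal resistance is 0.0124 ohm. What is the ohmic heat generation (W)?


Step 1: I = C_rate * capacity = 2 * 8.73 = 17.46 A
Step 2: Q = I^2 * R = 17.46^2 * 0.0124 = 304.85 * 0.0124 = 3.780 W

3.780 W


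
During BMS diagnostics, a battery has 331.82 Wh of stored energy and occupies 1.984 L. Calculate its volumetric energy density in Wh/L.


Volumetric ED = 331.82 Wh / 1.984 L = 167.2 Wh/L

167.2 Wh/L


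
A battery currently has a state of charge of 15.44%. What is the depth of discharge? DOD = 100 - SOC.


Complement of SOC: DOD = 100% - 15.44% = 84.56%

84.56%


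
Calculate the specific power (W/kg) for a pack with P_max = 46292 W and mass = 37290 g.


Convert: m = 37290 g = 37.29 kg
SP = P / m = 46292 / 37.29 = 1241 W/kg

1241 W/kg


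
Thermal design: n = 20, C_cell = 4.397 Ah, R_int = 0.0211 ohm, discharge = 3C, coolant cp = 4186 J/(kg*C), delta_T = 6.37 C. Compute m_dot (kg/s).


Step 1: I = 3 * 4.397 = 13.191 A
Step 2: Q_cell = I^2 * R = 13.191^2 * 0.0211 = 3.6715 W
Step 3: Q_total = 20 * 3.6715 = 73.43 W
Step 4: m_dot = Q_total / (cp * dT) = 73.43 / (4186 * 6.37) = 0.002754 kg/s

0.002754 kg/s


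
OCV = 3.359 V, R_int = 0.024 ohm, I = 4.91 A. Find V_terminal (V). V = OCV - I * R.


IR drop = 4.91 * 0.024 = 0.11784 V
V = 3.359 - 0.11784 = 3.241 V

3.241 V


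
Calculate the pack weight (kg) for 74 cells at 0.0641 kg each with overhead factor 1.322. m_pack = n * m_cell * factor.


Cell mass sum = 74 * 0.0641 = 4.7434 kg
With overhead 1.322: m_pack = 4.7434 * 1.322 = 6.271 kg

6.271 kg


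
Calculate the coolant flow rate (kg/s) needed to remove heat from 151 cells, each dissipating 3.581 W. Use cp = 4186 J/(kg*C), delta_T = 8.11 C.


Step 1: Total heat Q = 151 * 3.581 W = 540.73 W
Step 2: denom = cp * dT = 4186 * 8.11 = 33948
Step 3: m_dot = 540.73 / 33948 = 0.01593 kg/s

0.01593 kg/s


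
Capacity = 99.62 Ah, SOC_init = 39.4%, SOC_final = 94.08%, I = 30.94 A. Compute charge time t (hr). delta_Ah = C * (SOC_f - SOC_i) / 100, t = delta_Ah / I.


delta_Ah = 99.62 * (94.08 - 39.4) / 100 = 54.472 Ah
t = delta_Ah / I = 54.472 / 30.94 = 1.761 hr

1.761 hr


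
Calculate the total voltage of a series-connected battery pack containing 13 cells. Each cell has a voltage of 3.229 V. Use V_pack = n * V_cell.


Series voltages add: 13 * 3.229 V = 41.977 V

41.977 V


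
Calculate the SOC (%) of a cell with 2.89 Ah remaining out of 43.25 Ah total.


SOC = (remaining / total) * 100 = (2.89 / 43.25) * 100 = 6.682%

6.682%


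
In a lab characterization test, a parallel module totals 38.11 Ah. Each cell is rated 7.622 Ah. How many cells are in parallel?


n = C_total / C_cell = 38.11 / 7.622 = 5

5


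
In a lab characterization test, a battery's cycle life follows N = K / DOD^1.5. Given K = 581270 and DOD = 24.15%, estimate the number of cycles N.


Step 1: DOD^1.5 = 24.15^1.5 = 118.68
Step 2: N = 581270 / 118.68 = 4898 cycles

4898 cycles


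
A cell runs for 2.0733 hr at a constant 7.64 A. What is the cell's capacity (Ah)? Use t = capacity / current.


C = I * t = 7.64 * 2.0733 = 15.84 Ah

15.84 Ah


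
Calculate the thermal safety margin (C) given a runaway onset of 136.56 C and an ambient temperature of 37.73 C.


margin = T_onset - T_ambient = 136.56 - 37.73 = 98.83 C

98.83 C


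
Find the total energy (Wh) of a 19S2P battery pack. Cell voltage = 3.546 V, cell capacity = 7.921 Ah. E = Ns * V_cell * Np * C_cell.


V_pack = 19 * 3.546 = 67.374 V
C_pack = 2 * 7.921 = 15.842 Ah
E = V_pack * C_pack = 67.374 * 15.842 = 1067 Wh

1067 Wh


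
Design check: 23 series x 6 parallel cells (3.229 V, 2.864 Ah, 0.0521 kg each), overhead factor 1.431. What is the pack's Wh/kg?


Step 1: V_pack = 23 * 3.229 = 74.267 V
Step 2: C_pack = 6 * 2.864 = 17.184 Ah
Step 3: E_pack = V_pack * C_pack = 74.267 * 17.184 = 1276.2 Wh
Step 4: m_pack = 23 * 6 * 0.0521 * 1.431 = 10.289 kg
Step 5: ED = E_pack / m_pack = 1276.2 / 10.289 = 124.0 Wh/kg

124.0 Wh/kg


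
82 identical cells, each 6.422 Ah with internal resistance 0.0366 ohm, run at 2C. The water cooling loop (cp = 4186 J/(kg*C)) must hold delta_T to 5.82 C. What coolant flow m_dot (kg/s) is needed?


Step 1: I = 2 * 6.422 = 12.844 A
Step 2: Q_cell = I^2 * R = 12.844^2 * 0.0366 = 6.0378 W
Step 3: Q_total = 82 * 6.0378 = 495.1 W
Step 4: m_dot = Q_total / (cp * dT) = 495.1 / (4186 * 5.82) = 0.02032 kg/s

0.02032 kg/s


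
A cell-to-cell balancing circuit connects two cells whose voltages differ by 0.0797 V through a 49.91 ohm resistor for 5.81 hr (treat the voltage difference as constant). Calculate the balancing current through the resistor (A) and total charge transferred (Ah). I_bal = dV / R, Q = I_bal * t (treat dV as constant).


First, Ohm's law: I_bal = 0.0797 V / 49.91 ohm = 0.0015969 A
Then Q = I * t = 0.0015969 A * 5.81 hr = 0.009278 Ah

I=0.0015969 A, Q=0.009278 Ah


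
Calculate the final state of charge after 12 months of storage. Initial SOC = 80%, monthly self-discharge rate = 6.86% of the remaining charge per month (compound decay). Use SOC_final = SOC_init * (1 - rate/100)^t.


decay = (1 - 6.86/100)^12 = 0.42622
SOC_final = 80 * 0.42622 = 34.10%

34.10%


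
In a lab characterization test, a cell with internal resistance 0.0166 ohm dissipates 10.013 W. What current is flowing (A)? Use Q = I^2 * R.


I = sqrt(Q / R) = sqrt(10.013 / 0.0166) = sqrt(603.19) = 24.56 A

24.56 A


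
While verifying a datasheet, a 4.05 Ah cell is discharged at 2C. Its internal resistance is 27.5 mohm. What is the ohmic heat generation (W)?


Convert: R = 27.5 mohm = 0.0275 ohm
Step 1: I = C_rate * capacity = 2 * 4.05 = 8.1 A
Step 2: Q = I^2 * R = 8.1^2 * 0.0275 = 65.61 * 0.0275 = 1.804 W

1.804 W


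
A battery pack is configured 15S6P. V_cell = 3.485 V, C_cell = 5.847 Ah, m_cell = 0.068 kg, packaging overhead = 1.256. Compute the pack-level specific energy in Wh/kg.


Step 1: V_pack = 15 * 3.485 = 52.275 V
Step 2: C_pack = 6 * 5.847 = 35.082 Ah
Step 3: E_pack = V_pack * C_pack = 52.275 * 35.082 = 1833.9 Wh
Step 4: m_pack = 15 * 6 * 0.068 * 1.256 = 7.6867 kg
Step 5: ED = E_pack / m_pack = 1833.9 / 7.6867 = 238.6 Wh/kg

238.6 Wh/kg


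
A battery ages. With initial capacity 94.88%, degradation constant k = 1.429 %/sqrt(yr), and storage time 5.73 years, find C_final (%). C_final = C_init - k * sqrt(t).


sqrt(t) = sqrt(5.73) = 2.3937
C_final = 94.88 - 1.429 * 2.3937 = 91.46%

91.46%


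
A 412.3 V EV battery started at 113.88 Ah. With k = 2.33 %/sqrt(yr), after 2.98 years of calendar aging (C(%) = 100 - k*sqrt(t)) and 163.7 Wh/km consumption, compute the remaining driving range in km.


Step 1: capacity retention = 100 - 2.33 * sqrt(2.98) = 100 - 2.33 * 1.7263 = 95.978%
Step 2: C_now = 113.88 * 95.978/100 = 109.3 Ah
Step 3: E_pack = V * C_now = 412.3 * 109.3 = 45064 Wh
Step 4: range = E_pack / consumption = 45064 / 163.7 = 275.3 km

275.3 km


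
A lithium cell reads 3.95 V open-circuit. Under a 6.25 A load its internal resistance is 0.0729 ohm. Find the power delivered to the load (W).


Step 1: V_terminal = OCV - I*R = 3.95 - 6.25 * 0.0729 = 3.4944 V
Step 2: P_out = V_terminal * I = 3.4944 * 6.25 = 21.84 W

21.84 W


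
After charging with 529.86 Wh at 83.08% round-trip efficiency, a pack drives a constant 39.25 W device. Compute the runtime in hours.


Step 1: E_discharge = eta/100 * E_charge = 83.08/100 * 529.86 = 440.21 Wh
Step 2: t = E_discharge / P = 440.21 / 39.25 = 11.22 hr

11.22 hr


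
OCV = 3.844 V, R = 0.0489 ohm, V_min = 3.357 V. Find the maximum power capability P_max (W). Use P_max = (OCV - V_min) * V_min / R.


P_max = (OCV - V_min) * V_min / R = (3.844 - 3.357) * 3.357 / 0.0489 = 0.487 * 3.357 / 0.0489 = 33.43 W

33.43 W


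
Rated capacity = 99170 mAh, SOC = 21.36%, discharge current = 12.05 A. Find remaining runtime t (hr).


Convert: C_total = 99170 mAh = 99.17 Ah
Step 1: remaining = SOC/100 * C_total = 21.36/100 * 99.17 = 21.183 Ah
Step 2: t = remaining / I = 21.183 / 12.05 = 1.758 hr

1.758 hr


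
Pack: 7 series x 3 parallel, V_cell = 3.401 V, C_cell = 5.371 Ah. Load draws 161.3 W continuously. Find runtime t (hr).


Step 1: E_pack = Ns * V_cell * Np * C_cell = 7 * 3.401 * 3 * 5.371 = 383.6 Wh
Step 2: t = E_pack / P = 383.6 / 161.3 = 2.378 hr

2.378 hr


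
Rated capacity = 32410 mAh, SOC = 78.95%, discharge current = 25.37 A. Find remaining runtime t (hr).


Convert: C_total = 32410 mAh = 32.41 Ah
Step 1: remaining = SOC/100 * C_total = 78.95/100 * 32.41 = 25.588 Ah
Step 2: t = remaining / I = 25.588 / 25.37 = 1.009 hr

1.009 hr


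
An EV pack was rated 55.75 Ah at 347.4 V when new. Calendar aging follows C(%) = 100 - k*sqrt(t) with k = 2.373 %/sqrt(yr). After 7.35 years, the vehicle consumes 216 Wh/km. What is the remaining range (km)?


Step 1: capacity retention = 100 - 2.373 * sqrt(7.35) = 100 - 2.373 * 2.7111 = 93.567%
Step 2: C_now = 55.75 * 93.567/100 = 52.164 Ah
Step 3: E_pack = V * C_now = 347.4 * 52.164 = 18122 Wh
Step 4: range = E_pack / consumption = 18122 / 216 = 83.90 km

83.90 km


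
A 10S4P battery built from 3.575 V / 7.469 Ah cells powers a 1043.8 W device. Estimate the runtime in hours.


Step 1: E_pack = Ns * V_cell * Np * C_cell = 10 * 3.575 * 4 * 7.469 = 1068.1 Wh
Step 2: t = E_pack / P = 1068.1 / 1043.8 = 1.023 hr

1.023 hr


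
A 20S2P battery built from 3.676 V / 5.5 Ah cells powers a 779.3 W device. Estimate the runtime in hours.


Step 1: E_pack = Ns * V_cell * Np * C_cell = 20 * 3.676 * 2 * 5.5 = 808.72 Wh
Step 2: t = E_pack / P = 808.72 / 779.3 = 1.038 hr

1.038 hr


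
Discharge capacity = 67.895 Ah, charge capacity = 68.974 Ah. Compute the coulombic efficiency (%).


Coulombic efficiency = 67.895/68.974 * 100% = 98.44%

98.44%


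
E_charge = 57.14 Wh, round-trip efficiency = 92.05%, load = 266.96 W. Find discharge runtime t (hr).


Step 1: E_discharge = eta/100 * E_charge = 92.05/100 * 57.14 = 52.597 Wh
Step 2: t = E_discharge / P = 52.597 / 266.96 = 0.1970 hr

0.1970 hr


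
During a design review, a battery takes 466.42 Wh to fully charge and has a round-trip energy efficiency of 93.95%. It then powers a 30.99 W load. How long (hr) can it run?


Step 1: E_discharge = eta/100 * E_charge = 93.95/100 * 466.42 = 438.2 Wh
Step 2: t = E_discharge / P = 438.2 / 30.99 = 14.14 hr

14.14 hr


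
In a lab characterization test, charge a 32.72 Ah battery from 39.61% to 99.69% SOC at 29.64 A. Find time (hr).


Step 1: dSOC = 99.69% - 39.61% = 60.08%
Step 2: delta_Ah = 32.72 * 60.08 / 100 = 19.658 Ah
Step 3: t = 19.658 / 29.64 = 0.6632 hr

0.6632 hr


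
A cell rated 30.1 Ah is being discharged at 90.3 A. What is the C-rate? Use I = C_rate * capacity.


C_rate = I / capacity = 90.3 / 30.1 = 3C

3C


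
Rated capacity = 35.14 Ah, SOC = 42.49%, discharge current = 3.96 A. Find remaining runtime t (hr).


Step 1: remaining = SOC/100 * C_total = 42.49/100 * 35.14 = 14.931 Ah
Step 2: t = remaining / I = 14.931 / 3.96 = 3.770 hr

3.770 hr


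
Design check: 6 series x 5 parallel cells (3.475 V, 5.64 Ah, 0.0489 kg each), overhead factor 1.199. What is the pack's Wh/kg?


Step 1: V_pack = 6 * 3.475 = 20.85 V
Step 2: C_pack = 5 * 5.64 = 28.2 Ah
Step 3: E_pack = V_pack * C_pack = 20.85 * 28.2 = 587.97 Wh
Step 4: m_pack = 6 * 5 * 0.0489 * 1.199 = 1.7589 kg
Step 5: ED = E_pack / m_pack = 587.97 / 1.7589 = 334.3 Wh/kg

334.3 Wh/kg


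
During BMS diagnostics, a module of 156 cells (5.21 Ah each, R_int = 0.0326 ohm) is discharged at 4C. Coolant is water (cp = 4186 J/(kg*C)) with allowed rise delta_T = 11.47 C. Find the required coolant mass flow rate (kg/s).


Step 1: I = 4 * 5.21 = 20.84 A
Step 2: Q_cell = I^2 * R = 20.84^2 * 0.0326 = 14.158 W
Step 3: Q_total = 156 * 14.158 = 2208.6 W
Step 4: m_dot = Q_total / (cp * dT) = 2208.6 / (4186 * 11.47) = 0.04600 kg/s

0.04600 kg/s


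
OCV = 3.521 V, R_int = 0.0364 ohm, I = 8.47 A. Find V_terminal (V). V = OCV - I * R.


V = OCV - I*R = 3.521 - 8.47 * 0.0364 = 3.213 V

3.213 V


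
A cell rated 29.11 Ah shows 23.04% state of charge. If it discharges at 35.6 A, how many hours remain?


Step 1: remaining = SOC/100 * C_total = 23.04/100 * 29.11 = 6.7069 Ah
Step 2: t = remaining / I = 6.7069 / 35.6 = 0.1884 hr

0.1884 hr


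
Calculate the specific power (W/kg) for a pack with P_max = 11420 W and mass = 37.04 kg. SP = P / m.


SP = P / m = 11420 / 37.04 = 308.3 W/kg

308.3 W/kg


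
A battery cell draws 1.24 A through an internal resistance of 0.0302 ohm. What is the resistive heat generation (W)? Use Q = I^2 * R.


Q = I^2 * R = 1.24^2 * 0.0302 = 0.04644 W

0.04644 W


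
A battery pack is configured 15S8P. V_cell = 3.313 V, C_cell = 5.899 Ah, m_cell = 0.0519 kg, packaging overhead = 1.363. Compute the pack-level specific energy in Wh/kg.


Step 1: V_pack = 15 * 3.313 = 49.695 V
Step 2: C_pack = 8 * 5.899 = 47.192 Ah
Step 3: E_pack = V_pack * C_pack = 49.695 * 47.192 = 2345.2 Wh
Step 4: m_pack = 15 * 8 * 0.0519 * 1.363 = 8.4888 kg
Step 5: ED = E_pack / m_pack = 2345.2 / 8.4888 = 276.3 Wh/kg

276.3 Wh/kg


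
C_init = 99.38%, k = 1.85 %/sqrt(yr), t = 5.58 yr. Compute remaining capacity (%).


sqrt(t) = sqrt(5.58) = 2.3622
C_final = 99.38 - 1.85 * 2.3622 = 95.01%

95.01%


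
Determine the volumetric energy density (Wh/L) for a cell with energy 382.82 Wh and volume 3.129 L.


ED = E / V = 382.82 / 3.129 = 122.3 Wh/L

122.3 Wh/L


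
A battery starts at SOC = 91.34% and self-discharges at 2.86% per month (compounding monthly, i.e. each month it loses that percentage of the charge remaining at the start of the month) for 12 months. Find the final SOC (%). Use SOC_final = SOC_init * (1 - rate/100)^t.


decay = (1 - 2.86/100)^12 = 0.70596
SOC_final = 91.34 * 0.70596 = 64.48%

64.48%


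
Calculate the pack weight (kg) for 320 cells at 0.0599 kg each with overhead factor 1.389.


Cell mass sum = 320 * 0.0599 = 19.168 kg
With overhead 1.389: m_pack = 19.168 * 1.389 = 26.62 kg

26.62 kg


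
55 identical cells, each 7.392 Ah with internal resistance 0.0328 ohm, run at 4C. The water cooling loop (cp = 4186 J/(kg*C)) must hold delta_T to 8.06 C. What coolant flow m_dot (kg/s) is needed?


Step 1: I = 4 * 7.392 = 29.568 A
Step 2: Q_cell = I^2 * R = 29.568^2 * 0.0328 = 28.676 W
Step 3: Q_total = 55 * 28.676 = 1577.2 W
Step 4: m_dot = Q_total / (cp * dT) = 1577.2 / (4186 * 8.06) = 0.04675 kg/s

0.04675 kg/s


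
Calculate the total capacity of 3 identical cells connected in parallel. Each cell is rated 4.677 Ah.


Parallel capacities add: 3 * 4.677 Ah = 14.031 Ah

14.031 Ah


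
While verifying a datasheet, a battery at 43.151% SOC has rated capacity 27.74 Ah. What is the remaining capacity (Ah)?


remaining = SOC / 100 * total = 43.151 / 100 * 27.74 = 11.97 Ah

11.97 Ah


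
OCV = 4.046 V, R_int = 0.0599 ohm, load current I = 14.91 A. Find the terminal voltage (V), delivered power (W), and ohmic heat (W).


Step 1: V_terminal = OCV - I*R = 4.046 - 14.91 * 0.0599 = 3.1529 V
Step 2: P_out = V_terminal * I = 3.1529 * 14.91 = 47.01 W
Step 3: Q = I^2 * R = 14.91^2 * 0.0599 = 13.32 W

V=3.1529 V, P=47.01 W, Q=13.32 W


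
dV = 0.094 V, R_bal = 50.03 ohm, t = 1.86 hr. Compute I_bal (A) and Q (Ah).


First, Ohm's law: I_bal = 0.094 V / 50.03 ohm = 0.0018789 A
Then Q = I * t = 0.0018789 A * 1.86 hr = 0.003495 Ah

I=0.0018789 A, Q=0.003495 Ah


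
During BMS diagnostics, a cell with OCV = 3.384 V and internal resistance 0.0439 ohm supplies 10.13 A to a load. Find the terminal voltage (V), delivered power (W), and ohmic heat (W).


Step 1: V_terminal = OCV - I*R = 3.384 - 10.13 * 0.0439 = 2.9393 V
Step 2: P_out = V_terminal * I = 2.9393 * 10.13 = 29.78 W
Step 3: Q = I^2 * R = 10.13^2 * 0.0439 = 4.505 W

V=2.9393 V, P=29.78 W, Q=4.505 W
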